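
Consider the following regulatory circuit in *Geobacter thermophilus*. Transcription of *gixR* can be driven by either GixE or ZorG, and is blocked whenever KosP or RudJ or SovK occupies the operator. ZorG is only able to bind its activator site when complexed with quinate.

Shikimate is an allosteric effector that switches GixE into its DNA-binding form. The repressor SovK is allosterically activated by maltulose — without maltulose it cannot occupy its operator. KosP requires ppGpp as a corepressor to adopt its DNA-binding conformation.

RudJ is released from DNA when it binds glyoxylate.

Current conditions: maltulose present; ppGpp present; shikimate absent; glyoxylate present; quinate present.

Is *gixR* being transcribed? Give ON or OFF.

OFF

ppGpp is present, so KosP is active.
Glyoxylate is present, so RudJ is inactive.
Maltulose is present, so SovK is active.
Shikimate is absent, so GixE is inactive.
Quinate is present, so ZorG is active.
With repressor KosP bound, *gixR* is not transcribed.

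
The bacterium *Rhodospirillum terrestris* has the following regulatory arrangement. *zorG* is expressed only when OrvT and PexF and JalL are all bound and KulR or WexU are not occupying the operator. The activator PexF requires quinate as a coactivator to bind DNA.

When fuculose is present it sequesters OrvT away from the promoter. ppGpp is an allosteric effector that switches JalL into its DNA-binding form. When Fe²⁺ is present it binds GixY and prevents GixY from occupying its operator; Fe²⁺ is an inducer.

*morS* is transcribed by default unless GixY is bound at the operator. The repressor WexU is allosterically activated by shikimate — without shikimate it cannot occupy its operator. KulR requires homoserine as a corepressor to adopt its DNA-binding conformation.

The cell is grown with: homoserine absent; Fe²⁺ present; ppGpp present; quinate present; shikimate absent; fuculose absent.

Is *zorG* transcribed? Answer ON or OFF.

Homoserine is absent, so KulR is inactive.
Shikimate is absent, so WexU is inactive.
Fuculose is absent, so OrvT is active.
Quinate is present, so PexF is active.
ppGpp is present, so JalL is active.
No repressor is bound and OrvT and PexF and JalL are active, so *zorG* is transcribed.

ON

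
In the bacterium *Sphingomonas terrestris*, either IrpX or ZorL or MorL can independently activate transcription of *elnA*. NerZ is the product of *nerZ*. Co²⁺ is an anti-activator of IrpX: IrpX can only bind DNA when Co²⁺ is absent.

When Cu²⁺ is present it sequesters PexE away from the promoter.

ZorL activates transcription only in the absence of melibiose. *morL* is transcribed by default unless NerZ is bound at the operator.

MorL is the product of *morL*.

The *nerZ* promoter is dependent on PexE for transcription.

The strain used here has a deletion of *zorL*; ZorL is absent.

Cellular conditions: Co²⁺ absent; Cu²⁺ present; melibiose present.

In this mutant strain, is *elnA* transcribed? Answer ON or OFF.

Co²⁺ is absent, so IrpX is active.
ZorL is non-functional in this strain, so it has no effect.
Cu²⁺ is present, so PexE is inactive.
Required activator PexE is absent, so *nerZ* is not transcribed.
So NerZ is not produced.
With no repressor bound, *morL* is transcribed.
So MorL is produced and active.
Activator IrpX is present, so *elnA* is transcribed.

ON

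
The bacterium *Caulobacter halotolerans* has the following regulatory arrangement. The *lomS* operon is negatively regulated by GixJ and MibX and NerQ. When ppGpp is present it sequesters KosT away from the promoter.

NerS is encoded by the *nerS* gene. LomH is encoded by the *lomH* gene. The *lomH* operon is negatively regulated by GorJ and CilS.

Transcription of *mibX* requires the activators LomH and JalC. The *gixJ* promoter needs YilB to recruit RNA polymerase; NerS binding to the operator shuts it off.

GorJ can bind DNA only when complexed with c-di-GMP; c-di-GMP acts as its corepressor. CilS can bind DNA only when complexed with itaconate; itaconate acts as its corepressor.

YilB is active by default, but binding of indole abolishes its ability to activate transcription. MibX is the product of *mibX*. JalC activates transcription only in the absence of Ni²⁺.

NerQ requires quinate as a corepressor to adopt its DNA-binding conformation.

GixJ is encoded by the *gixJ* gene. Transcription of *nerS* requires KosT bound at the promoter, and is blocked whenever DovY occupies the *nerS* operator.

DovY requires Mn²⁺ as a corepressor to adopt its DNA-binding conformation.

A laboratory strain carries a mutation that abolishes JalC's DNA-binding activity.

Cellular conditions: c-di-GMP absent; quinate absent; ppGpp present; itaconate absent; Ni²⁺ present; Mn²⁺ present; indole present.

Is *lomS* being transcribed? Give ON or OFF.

Mn²⁺ is present, so DovY is active.
ppGpp is present, so KosT is inactive.
With repressor DovY bound, *nerS* is not transcribed.
So NerS is not produced.
Indole is present, so YilB is inactive.
Required activator YilB is absent, so *gixJ* is not transcribed.
So GixJ is not produced.
c-di-GMP is absent, so GorJ is inactive.
Itaconate is absent, so CilS is inactive.
With no repressor bound, *lomH* is transcribed.
So LomH is produced and active.
JalC is non-functional in this strain, so it has no effect.
Required activator JalC is absent, so *mibX* is not transcribed.
So MibX is not produced.
Quinate is absent, so NerQ is inactive.
With no repressor bound, *lomS* is transcribed.

ON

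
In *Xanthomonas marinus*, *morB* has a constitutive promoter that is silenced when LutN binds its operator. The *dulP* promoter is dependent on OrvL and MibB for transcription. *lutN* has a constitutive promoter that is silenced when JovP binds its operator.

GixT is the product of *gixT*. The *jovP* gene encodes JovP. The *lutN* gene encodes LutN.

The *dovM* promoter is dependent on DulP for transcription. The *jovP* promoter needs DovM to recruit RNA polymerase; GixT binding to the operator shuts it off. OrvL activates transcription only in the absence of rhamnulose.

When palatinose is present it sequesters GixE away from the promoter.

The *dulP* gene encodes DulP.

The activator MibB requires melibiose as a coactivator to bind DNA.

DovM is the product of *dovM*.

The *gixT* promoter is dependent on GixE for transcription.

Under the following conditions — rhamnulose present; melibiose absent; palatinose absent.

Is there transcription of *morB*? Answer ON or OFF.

OFF

Rhamnulose is present, so OrvL is inactive.
Melibiose is absent, so MibB is inactive.
Required activator OrvL is absent, so *dulP* is not transcribed.
So DulP is not produced.
Required activator DulP is absent, so *dovM* is not transcribed.
So DovM is not produced.
Palatinose is absent, so GixE is active.
No repressor is bound and GixE is active, so *gixT* is transcribed.
So GixT is produced and active.
With repressor GixT bound, *jovP* is not transcribed.
So JovP is not produced.
With no repressor bound, *lutN* is transcribed.
So LutN is produced and active.
With repressor LutN bound, *morB* is not transcribed.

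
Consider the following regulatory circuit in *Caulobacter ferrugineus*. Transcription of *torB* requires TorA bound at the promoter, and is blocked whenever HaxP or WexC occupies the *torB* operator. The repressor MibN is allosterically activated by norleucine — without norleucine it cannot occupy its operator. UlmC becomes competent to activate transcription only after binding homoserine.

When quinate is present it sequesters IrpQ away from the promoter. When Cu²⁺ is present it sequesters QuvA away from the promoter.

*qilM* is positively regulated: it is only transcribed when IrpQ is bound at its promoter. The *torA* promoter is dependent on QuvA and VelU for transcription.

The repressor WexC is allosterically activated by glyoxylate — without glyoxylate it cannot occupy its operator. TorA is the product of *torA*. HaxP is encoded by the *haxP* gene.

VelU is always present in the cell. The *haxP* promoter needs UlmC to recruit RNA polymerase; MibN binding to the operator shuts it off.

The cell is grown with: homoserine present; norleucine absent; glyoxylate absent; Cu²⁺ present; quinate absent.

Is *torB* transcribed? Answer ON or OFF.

OFF

Norleucine is absent, so MibN is inactive.
Homoserine is present, so UlmC is active.
No repressor is bound and UlmC is active, so *haxP* is transcribed.
So HaxP is produced and active.
Glyoxylate is absent, so WexC is inactive.
Cu²⁺ is present, so QuvA is inactive.
VelU is produced constitutively and is active.
Required activator QuvA is absent, so *torA* is not transcribed.
So TorA is not produced.
With repressor HaxP bound, *torB* is not transcribed.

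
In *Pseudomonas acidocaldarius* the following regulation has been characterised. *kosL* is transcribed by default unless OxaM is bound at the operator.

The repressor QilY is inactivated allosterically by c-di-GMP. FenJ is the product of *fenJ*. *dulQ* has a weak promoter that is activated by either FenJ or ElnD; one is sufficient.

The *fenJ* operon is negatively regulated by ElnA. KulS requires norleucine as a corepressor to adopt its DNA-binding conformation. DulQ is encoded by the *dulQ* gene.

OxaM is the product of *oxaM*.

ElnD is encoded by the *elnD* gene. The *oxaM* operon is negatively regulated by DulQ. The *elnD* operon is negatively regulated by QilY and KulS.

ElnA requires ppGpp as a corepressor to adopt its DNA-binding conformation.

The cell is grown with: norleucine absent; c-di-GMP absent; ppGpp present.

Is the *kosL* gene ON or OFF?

ppGpp is present, so ElnA is active.
With repressor ElnA bound, *fenJ* is not transcribed.
So FenJ is not produced.
c-di-GMP is absent, so QilY is active.
Norleucine is absent, so KulS is inactive.
With repressor QilY bound, *elnD* is not transcribed.
So ElnD is not produced.
No activator is available at the *dulQ* promoter, so *dulQ* is not transcribed.
So DulQ is not produced.
With no repressor bound, *oxaM* is transcribed.
So OxaM is produced and active.
With repressor OxaM bound, *kosL* is not transcribed.

OFF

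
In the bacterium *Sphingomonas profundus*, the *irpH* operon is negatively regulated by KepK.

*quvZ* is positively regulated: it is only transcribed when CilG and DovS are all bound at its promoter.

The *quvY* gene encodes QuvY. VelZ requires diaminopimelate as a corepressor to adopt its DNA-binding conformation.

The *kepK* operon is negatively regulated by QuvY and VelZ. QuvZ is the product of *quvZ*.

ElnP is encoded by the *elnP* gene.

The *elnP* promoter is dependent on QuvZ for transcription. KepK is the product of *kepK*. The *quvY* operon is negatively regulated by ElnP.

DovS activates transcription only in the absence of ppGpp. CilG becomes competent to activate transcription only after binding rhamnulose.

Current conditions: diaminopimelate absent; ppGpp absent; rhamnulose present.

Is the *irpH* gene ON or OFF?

Rhamnulose is present, so CilG is active.
ppGpp is absent, so DovS is active.
No repressor is bound and CilG and DovS are active, so *quvZ* is transcribed.
So QuvZ is produced and active.
No repressor is bound and QuvZ is active, so *elnP* is transcribed.
So ElnP is produced and active.
With repressor ElnP bound, *quvY* is not transcribed.
So QuvY is not produced.
Diaminopimelate is absent, so VelZ is inactive.
With no repressor bound, *kepK* is transcribed.
So KepK is produced and active.
With repressor KepK bound, *irpH* is not transcribed.

OFF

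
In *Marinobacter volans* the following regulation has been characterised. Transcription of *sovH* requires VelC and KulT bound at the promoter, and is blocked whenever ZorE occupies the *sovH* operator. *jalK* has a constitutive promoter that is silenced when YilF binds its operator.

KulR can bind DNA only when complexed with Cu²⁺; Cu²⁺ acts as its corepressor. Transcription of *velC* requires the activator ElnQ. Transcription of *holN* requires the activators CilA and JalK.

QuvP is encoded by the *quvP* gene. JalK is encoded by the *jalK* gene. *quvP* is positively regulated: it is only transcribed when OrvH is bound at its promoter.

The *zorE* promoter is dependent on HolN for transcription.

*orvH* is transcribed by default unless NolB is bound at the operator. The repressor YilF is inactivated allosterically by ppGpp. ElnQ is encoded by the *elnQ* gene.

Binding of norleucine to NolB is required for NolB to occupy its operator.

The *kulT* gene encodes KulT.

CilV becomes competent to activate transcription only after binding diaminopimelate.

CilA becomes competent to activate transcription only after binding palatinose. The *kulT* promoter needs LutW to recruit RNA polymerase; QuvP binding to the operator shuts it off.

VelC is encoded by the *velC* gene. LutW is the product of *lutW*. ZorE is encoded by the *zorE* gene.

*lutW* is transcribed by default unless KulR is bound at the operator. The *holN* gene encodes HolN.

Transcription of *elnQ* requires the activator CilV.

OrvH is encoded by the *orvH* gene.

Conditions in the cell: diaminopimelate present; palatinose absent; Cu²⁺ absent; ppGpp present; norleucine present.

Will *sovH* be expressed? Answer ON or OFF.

ON

Diaminopimelate is present, so CilV is active.
No repressor is bound and CilV is active, so *elnQ* is transcribed.
So ElnQ is produced and active.
No repressor is bound and ElnQ is active, so *velC* is transcribed.
So VelC is produced and active.
Palatinose is absent, so CilA is inactive.
ppGpp is present, so YilF is inactive.
With no repressor bound, *jalK* is transcribed.
So JalK is produced and active.
Required activator CilA is absent, so *holN* is not transcribed.
So HolN is not produced.
Required activator HolN is absent, so *zorE* is not transcribed.
So ZorE is not produced.
Cu²⁺ is absent, so KulR is inactive.
With no repressor bound, *lutW* is transcribed.
So LutW is produced and active.
Norleucine is present, so NolB is active.
With repressor NolB bound, *orvH* is not transcribed.
So OrvH is not produced.
Required activator OrvH is absent, so *quvP* is not transcribed.
So QuvP is not produced.
No repressor is bound and LutW is active, so *kulT* is transcribed.
So KulT is produced and active.
No repressor is bound and VelC and KulT are active, so *sovH* is transcribed.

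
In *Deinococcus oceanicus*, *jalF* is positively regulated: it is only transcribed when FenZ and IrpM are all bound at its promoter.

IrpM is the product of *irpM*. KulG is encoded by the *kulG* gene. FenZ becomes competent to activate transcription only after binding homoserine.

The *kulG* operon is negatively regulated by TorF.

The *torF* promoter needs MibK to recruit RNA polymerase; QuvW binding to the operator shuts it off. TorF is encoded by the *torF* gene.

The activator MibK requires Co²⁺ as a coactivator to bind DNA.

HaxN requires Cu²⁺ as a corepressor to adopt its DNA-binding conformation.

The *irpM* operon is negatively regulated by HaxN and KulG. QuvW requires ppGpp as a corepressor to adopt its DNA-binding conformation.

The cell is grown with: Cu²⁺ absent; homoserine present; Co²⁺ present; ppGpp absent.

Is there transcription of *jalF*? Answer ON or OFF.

Homoserine is present, so FenZ is active.
Cu²⁺ is absent, so HaxN is inactive.
Co²⁺ is present, so MibK is active.
ppGpp is absent, so QuvW is inactive.
No repressor is bound and MibK is active, so *torF* is transcribed.
So TorF is produced and active.
With repressor TorF bound, *kulG* is not transcribed.
So KulG is not produced.
With no repressor bound, *irpM* is transcribed.
So IrpM is produced and active.
No repressor is bound and FenZ and IrpM are active, so *jalF* is transcribed.

ON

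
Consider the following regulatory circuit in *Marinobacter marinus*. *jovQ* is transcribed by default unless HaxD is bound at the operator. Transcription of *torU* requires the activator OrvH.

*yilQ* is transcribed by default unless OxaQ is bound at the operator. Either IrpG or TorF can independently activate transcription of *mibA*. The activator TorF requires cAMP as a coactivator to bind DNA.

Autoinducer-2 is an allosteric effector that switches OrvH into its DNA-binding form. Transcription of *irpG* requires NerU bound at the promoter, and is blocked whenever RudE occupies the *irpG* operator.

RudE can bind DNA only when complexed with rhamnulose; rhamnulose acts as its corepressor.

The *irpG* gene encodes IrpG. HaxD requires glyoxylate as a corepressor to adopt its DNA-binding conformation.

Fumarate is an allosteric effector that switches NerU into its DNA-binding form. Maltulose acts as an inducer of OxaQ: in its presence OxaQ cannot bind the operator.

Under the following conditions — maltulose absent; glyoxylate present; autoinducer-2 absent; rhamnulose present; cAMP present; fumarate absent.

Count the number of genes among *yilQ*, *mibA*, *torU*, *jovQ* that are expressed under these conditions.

1

Maltulose is absent, so OxaQ is active.
With repressor OxaQ bound, *yilQ* is not transcribed.
→ *yilQ* is OFF.
Fumarate is absent, so NerU is inactive.
Rhamnulose is present, so RudE is active.
With repressor RudE bound, *irpG* is not transcribed.
So IrpG is not produced.
cAMP is present, so TorF is active.
Activator TorF is present, so *mibA* is transcribed.
→ *mibA* is ON.
Autoinducer-2 is absent, so OrvH is inactive.
Required activator OrvH is absent, so *torU* is not transcribed.
→ *torU* is OFF.
Glyoxylate is present, so HaxD is active.
With repressor HaxD bound, *jovQ* is not transcribed.
→ *jovQ* is OFF.
1 of the 4 genes is transcribed.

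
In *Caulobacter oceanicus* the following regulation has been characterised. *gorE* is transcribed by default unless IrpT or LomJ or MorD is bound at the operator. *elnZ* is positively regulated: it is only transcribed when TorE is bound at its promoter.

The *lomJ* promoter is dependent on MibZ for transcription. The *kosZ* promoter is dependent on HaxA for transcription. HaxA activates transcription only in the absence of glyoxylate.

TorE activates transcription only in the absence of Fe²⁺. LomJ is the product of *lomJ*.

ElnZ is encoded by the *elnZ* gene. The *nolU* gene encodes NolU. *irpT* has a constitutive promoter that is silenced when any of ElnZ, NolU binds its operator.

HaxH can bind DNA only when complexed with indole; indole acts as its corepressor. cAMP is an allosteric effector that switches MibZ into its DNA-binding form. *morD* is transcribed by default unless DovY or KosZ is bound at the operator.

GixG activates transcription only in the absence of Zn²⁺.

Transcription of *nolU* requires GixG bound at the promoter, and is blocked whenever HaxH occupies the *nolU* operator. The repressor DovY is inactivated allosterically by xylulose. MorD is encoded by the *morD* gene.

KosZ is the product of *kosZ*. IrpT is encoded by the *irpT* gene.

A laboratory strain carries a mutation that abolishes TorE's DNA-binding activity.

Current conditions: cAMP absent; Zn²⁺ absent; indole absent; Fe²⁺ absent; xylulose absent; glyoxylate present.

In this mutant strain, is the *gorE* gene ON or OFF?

ON

TorE is non-functional in this strain, so it has no effect.
Required activator TorE is absent, so *elnZ* is not transcribed.
So ElnZ is not produced.
Zn²⁺ is absent, so GixG is active.
Indole is absent, so HaxH is inactive.
No repressor is bound and GixG is active, so *nolU* is transcribed.
So NolU is produced and active.
With repressor NolU bound, *irpT* is not transcribed.
So IrpT is not produced.
cAMP is absent, so MibZ is inactive.
Required activator MibZ is absent, so *lomJ* is not transcribed.
So LomJ is not produced.
Xylulose is absent, so DovY is active.
Glyoxylate is present, so HaxA is inactive.
Required activator HaxA is absent, so *kosZ* is not transcribed.
So KosZ is not produced.
With repressor DovY bound, *morD* is not transcribed.
So MorD is not produced.
With no repressor bound, *gorE* is transcribed.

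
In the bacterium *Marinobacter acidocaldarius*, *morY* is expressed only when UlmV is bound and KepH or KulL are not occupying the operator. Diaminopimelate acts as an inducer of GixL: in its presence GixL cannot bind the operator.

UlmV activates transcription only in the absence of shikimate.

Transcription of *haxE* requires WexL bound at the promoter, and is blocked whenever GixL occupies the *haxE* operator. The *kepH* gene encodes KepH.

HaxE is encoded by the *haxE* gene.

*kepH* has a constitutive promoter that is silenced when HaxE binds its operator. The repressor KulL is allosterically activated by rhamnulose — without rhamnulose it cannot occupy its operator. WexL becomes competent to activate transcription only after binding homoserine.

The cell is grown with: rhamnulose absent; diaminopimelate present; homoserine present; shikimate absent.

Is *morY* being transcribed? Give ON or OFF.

Homoserine is present, so WexL is active.
Diaminopimelate is present, so GixL is inactive.
No repressor is bound and WexL is active, so *haxE* is transcribed.
So HaxE is produced and active.
With repressor HaxE bound, *kepH* is not transcribed.
So KepH is not produced.
Rhamnulose is absent, so KulL is inactive.
Shikimate is absent, so UlmV is active.
No repressor is bound and UlmV is active, so *morY* is transcribed.

ON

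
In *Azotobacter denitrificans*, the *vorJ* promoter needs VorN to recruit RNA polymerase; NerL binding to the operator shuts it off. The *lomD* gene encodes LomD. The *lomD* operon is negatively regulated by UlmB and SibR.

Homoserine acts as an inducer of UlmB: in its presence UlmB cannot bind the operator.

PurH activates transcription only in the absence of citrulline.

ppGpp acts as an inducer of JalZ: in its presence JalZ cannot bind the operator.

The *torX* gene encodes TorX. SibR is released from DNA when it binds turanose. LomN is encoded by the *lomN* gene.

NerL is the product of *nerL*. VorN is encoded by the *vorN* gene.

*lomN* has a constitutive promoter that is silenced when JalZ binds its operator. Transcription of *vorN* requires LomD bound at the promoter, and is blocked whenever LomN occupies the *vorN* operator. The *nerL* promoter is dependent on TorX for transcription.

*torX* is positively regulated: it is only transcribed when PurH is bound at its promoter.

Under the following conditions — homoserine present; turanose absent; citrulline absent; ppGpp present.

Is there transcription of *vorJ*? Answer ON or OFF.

Homoserine is present, so UlmB is inactive.
Turanose is absent, so SibR is active.
With repressor SibR bound, *lomD* is not transcribed.
So LomD is not produced.
ppGpp is present, so JalZ is inactive.
With no repressor bound, *lomN* is transcribed.
So LomN is produced and active.
With repressor LomN bound, *vorN* is not transcribed.
So VorN is not produced.
Citrulline is absent, so PurH is active.
No repressor is bound and PurH is active, so *torX* is transcribed.
So TorX is produced and active.
No repressor is bound and TorX is active, so *nerL* is transcribed.
So NerL is produced and active.
With repressor NerL bound, *vorJ* is not transcribed.

OFF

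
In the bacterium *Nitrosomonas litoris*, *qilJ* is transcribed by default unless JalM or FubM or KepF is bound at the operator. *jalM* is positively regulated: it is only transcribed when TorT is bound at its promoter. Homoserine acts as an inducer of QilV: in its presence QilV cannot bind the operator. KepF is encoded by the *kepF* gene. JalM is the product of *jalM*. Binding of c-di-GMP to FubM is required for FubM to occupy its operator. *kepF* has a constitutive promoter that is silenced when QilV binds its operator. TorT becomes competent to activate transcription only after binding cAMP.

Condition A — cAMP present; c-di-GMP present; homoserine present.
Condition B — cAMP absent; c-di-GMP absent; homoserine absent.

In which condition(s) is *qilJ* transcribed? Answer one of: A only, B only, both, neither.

B only

Condition A:
cAMP is present, so TorT is active.
No repressor is bound and TorT is active, so *jalM* is transcribed.
So JalM is produced and active.
c-di-GMP is present, so FubM is active.
Homoserine is present, so QilV is inactive.
With no repressor bound, *kepF* is transcribed.
So KepF is produced and active.
With repressor JalM bound, *qilJ* is not transcribed.
→ *qilJ* is OFF in A.
Condition B:
cAMP is absent, so TorT is inactive.
Required activator TorT is absent, so *jalM* is not transcribed.
So JalM is not produced.
c-di-GMP is absent, so FubM is inactive.
Homoserine is absent, so QilV is active.
With repressor QilV bound, *kepF* is not transcribed.
So KepF is not produced.
With no repressor bound, *qilJ* is transcribed.
→ *qilJ* is ON in B.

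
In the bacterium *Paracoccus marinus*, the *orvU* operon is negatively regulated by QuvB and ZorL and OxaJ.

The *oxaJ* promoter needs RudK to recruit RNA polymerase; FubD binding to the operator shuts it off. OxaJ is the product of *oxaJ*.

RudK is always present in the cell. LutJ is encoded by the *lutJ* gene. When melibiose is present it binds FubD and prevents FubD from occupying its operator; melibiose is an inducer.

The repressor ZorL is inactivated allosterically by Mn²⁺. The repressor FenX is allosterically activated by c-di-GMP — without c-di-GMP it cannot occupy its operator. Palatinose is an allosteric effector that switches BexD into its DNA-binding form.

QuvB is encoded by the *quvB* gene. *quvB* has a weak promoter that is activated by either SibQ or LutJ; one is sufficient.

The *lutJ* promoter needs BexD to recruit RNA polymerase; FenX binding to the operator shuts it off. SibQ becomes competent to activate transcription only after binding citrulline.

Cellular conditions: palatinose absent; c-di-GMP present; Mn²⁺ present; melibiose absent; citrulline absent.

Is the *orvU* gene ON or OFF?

Citrulline is absent, so SibQ is inactive.
Palatinose is absent, so BexD is inactive.
c-di-GMP is present, so FenX is active.
With repressor FenX bound, *lutJ* is not transcribed.
So LutJ is not produced.
No activator is available at the *quvB* promoter, so *quvB* is not transcribed.
So QuvB is not produced.
Mn²⁺ is present, so ZorL is inactive.
Melibiose is absent, so FubD is active.
RudK is produced constitutively and is active.
With repressor FubD bound, *oxaJ* is not transcribed.
So OxaJ is not produced.
With no repressor bound, *orvU* is transcribed.

ON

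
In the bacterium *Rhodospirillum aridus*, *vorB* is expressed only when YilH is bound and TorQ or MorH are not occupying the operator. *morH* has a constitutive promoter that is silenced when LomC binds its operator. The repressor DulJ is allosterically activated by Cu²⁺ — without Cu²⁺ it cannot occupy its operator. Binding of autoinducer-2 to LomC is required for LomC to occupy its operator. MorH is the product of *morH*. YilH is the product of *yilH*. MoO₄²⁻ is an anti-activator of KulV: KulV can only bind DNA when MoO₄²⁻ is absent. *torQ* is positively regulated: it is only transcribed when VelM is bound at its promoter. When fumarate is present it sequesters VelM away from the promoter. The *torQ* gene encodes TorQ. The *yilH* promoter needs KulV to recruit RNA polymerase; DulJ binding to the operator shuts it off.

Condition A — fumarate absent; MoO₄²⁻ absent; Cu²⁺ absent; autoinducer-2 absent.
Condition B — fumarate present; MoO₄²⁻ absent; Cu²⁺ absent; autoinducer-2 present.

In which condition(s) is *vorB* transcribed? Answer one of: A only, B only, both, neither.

B only

Condition A:
Fumarate is absent, so VelM is active.
No repressor is bound and VelM is active, so *torQ* is transcribed.
So TorQ is produced and active.
MoO₄²⁻ is absent, so KulV is active.
Cu²⁺ is absent, so DulJ is inactive.
No repressor is bound and KulV is active, so *yilH* is transcribed.
So YilH is produced and active.
Autoinducer-2 is absent, so LomC is inactive.
With no repressor bound, *morH* is transcribed.
So MorH is produced and active.
With repressor TorQ bound, *vorB* is not transcribed.
→ *vorB* is OFF in A.
Condition B:
Fumarate is present, so VelM is inactive.
Required activator VelM is absent, so *torQ* is not transcribed.
So TorQ is not produced.
MoO₄²⁻ is absent, so KulV is active.
Cu²⁺ is absent, so DulJ is inactive.
No repressor is bound and KulV is active, so *yilH* is transcribed.
So YilH is produced and active.
Autoinducer-2 is present, so LomC is active.
With repressor LomC bound, *morH* is not transcribed.
So MorH is not produced.
No repressor is bound and YilH is active, so *vorB* is transcribed.
→ *vorB* is ON in B.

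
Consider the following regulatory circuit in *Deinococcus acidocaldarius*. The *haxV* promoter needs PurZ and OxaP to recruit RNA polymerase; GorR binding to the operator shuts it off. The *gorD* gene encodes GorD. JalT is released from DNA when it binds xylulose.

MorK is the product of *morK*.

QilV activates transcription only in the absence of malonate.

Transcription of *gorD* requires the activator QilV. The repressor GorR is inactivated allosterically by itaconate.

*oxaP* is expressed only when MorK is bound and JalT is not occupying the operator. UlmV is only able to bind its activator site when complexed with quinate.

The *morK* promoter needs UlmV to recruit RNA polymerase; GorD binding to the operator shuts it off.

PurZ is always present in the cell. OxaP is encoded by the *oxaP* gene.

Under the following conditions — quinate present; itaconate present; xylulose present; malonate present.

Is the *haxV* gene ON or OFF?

ON

Itaconate is present, so GorR is inactive.
PurZ is produced constitutively and is active.
Xylulose is present, so JalT is inactive.
Malonate is present, so QilV is inactive.
Required activator QilV is absent, so *gorD* is not transcribed.
So GorD is not produced.
Quinate is present, so UlmV is active.
No repressor is bound and UlmV is active, so *morK* is transcribed.
So MorK is produced and active.
No repressor is bound and MorK is active, so *oxaP* is transcribed.
So OxaP is produced and active.
No repressor is bound and PurZ and OxaP are active, so *haxV* is transcribed.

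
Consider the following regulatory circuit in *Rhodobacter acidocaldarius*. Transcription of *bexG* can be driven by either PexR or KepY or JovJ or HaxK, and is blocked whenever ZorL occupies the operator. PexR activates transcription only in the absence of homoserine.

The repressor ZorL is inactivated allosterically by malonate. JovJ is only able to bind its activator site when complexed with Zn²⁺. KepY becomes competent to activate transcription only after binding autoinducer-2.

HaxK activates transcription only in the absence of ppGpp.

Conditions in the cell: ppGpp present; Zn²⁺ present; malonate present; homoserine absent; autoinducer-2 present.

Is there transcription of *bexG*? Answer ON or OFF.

ON

Homoserine is absent, so PexR is active.
Autoinducer-2 is present, so KepY is active.
Zn²⁺ is present, so JovJ is active.
Malonate is present, so ZorL is inactive.
ppGpp is present, so HaxK is inactive.
Activator PexR is present, so *bexG* is transcribed.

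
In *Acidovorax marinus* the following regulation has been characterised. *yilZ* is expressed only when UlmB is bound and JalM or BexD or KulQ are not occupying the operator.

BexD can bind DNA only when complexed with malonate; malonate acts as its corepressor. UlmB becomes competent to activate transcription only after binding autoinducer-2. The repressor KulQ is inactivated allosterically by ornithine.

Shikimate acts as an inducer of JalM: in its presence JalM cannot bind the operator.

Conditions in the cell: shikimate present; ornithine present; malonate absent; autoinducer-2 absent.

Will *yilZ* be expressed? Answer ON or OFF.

Shikimate is present, so JalM is inactive.
Autoinducer-2 is absent, so UlmB is inactive.
Malonate is absent, so BexD is inactive.
Ornithine is present, so KulQ is inactive.
Required activator UlmB is absent, so *yilZ* is not transcribed.

OFF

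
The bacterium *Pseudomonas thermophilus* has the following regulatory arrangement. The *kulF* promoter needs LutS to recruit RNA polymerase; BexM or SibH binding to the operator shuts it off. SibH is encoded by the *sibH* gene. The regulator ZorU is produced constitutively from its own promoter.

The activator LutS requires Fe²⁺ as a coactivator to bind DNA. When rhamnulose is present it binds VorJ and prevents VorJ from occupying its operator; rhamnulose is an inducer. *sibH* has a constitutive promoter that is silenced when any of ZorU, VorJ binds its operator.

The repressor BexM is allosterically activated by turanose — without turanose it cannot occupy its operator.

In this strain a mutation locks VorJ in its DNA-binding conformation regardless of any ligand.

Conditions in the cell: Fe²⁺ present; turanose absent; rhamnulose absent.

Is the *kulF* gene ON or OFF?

ON

Turanose is absent, so BexM is inactive.
Fe²⁺ is present, so LutS is active.
ZorU is produced constitutively and is active.
VorJ is constitutively active in this strain.
With repressor ZorU bound, *sibH* is not transcribed.
So SibH is not produced.
No repressor is bound and LutS is active, so *kulF* is transcribed.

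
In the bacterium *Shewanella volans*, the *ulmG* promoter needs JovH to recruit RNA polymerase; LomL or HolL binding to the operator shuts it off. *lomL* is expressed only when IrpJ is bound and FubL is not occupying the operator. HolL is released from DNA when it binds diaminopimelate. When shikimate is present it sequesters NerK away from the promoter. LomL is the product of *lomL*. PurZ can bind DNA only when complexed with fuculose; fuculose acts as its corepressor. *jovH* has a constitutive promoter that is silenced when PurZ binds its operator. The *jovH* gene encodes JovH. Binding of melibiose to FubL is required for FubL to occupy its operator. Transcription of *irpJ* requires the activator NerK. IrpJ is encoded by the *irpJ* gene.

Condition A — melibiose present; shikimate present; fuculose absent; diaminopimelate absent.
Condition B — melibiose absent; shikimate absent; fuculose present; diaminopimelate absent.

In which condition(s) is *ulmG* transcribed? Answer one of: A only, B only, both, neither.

Condition A:
Melibiose is present, so FubL is active.
Shikimate is present, so NerK is inactive.
Required activator NerK is absent, so *irpJ* is not transcribed.
So IrpJ is not produced.
With repressor FubL bound, *lomL* is not transcribed.
So LomL is not produced.
Fuculose is absent, so PurZ is inactive.
With no repressor bound, *jovH* is transcribed.
So JovH is produced and active.
Diaminopimelate is absent, so HolL is active.
With repressor HolL bound, *ulmG* is not transcribed.
→ *ulmG* is OFF in A.
Condition B:
Melibiose is absent, so FubL is inactive.
Shikimate is absent, so NerK is active.
No repressor is bound and NerK is active, so *irpJ* is transcribed.
So IrpJ is produced and active.
No repressor is bound and IrpJ is active, so *lomL* is transcribed.
So LomL is produced and active.
Fuculose is present, so PurZ is active.
With repressor PurZ bound, *jovH* is not transcribed.
So JovH is not produced.
Diaminopimelate is absent, so HolL is active.
With repressor LomL bound, *ulmG* is not transcribed.
→ *ulmG* is OFF in B.

neither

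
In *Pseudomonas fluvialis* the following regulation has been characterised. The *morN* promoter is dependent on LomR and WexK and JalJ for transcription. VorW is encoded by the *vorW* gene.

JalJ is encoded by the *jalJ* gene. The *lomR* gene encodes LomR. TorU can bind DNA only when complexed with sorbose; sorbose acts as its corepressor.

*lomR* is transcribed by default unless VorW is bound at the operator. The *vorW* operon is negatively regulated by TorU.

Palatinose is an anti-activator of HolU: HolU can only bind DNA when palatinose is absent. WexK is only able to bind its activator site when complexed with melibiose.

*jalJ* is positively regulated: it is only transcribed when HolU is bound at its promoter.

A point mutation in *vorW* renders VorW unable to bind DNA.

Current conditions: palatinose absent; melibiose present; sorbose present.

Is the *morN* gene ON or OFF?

ON

VorW is non-functional in this strain, so it has no effect.
With no repressor bound, *lomR* is transcribed.
So LomR is produced and active.
Melibiose is present, so WexK is active.
Palatinose is absent, so HolU is active.
No repressor is bound and HolU is active, so *jalJ* is transcribed.
So JalJ is produced and active.
No repressor is bound and LomR and WexK and JalJ are active, so *morN* is transcribed.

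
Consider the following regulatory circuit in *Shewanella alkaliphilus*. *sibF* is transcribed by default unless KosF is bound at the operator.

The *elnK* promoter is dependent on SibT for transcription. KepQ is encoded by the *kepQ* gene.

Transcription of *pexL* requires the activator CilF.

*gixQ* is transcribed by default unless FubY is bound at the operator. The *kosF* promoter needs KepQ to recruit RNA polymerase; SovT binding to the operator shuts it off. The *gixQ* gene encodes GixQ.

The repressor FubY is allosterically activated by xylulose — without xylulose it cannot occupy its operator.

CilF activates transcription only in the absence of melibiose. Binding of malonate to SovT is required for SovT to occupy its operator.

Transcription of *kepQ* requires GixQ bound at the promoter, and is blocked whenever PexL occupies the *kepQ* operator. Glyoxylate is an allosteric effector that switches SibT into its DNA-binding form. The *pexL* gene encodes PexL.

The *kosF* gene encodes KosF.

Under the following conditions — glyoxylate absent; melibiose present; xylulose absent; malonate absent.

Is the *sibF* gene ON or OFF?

Melibiose is present, so CilF is inactive.
Required activator CilF is absent, so *pexL* is not transcribed.
So PexL is not produced.
Xylulose is absent, so FubY is inactive.
With no repressor bound, *gixQ* is transcribed.
So GixQ is produced and active.
No repressor is bound and GixQ is active, so *kepQ* is transcribed.
So KepQ is produced and active.
Malonate is absent, so SovT is inactive.
No repressor is bound and KepQ is active, so *kosF* is transcribed.
So KosF is produced and active.
With repressor KosF bound, *sibF* is not transcribed.

OFF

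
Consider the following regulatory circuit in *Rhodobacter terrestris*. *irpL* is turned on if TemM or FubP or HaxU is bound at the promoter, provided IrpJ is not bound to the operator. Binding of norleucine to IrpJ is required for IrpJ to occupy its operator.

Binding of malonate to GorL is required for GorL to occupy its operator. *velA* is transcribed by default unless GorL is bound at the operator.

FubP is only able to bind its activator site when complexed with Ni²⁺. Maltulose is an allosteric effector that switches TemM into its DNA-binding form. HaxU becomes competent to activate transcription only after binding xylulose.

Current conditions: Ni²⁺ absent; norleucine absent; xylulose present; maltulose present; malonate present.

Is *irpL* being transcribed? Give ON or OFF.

Maltulose is present, so TemM is active.
Ni²⁺ is absent, so FubP is inactive.
Xylulose is present, so HaxU is active.
Norleucine is absent, so IrpJ is inactive.
Activator TemM is present, so *irpL* is transcribed.

ON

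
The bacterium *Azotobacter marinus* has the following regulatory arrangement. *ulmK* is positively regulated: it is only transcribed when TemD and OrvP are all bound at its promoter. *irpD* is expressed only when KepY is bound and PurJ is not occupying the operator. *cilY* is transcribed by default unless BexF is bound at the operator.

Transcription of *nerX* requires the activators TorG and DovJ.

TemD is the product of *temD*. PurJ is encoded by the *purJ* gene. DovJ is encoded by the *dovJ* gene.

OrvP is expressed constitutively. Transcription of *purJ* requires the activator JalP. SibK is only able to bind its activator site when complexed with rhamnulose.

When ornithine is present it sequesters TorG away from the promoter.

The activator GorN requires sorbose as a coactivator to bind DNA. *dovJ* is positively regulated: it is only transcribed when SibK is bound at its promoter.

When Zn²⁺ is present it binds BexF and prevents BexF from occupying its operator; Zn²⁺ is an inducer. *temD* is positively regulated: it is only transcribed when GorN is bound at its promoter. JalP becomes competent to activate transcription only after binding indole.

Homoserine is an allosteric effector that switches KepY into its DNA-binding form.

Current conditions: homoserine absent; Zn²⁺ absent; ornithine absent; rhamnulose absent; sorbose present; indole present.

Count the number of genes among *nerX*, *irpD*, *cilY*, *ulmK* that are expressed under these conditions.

Ornithine is absent, so TorG is active.
Rhamnulose is absent, so SibK is inactive.
Required activator SibK is absent, so *dovJ* is not transcribed.
So DovJ is not produced.
Required activator DovJ is absent, so *nerX* is not transcribed.
→ *nerX* is OFF.
Homoserine is absent, so KepY is inactive.
Indole is present, so JalP is active.
No repressor is bound and JalP is active, so *purJ* is transcribed.
So PurJ is produced and active.
With repressor PurJ bound, *irpD* is not transcribed.
→ *irpD* is OFF.
Zn²⁺ is absent, so BexF is active.
With repressor BexF bound, *cilY* is not transcribed.
→ *cilY* is OFF.
Sorbose is present, so GorN is active.
No repressor is bound and GorN is active, so *temD* is transcribed.
So TemD is produced and active.
OrvP is produced constitutively and is active.
No repressor is bound and TemD and OrvP are active, so *ulmK* is transcribed.
→ *ulmK* is ON.
1 of the 4 genes is transcribed.

1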